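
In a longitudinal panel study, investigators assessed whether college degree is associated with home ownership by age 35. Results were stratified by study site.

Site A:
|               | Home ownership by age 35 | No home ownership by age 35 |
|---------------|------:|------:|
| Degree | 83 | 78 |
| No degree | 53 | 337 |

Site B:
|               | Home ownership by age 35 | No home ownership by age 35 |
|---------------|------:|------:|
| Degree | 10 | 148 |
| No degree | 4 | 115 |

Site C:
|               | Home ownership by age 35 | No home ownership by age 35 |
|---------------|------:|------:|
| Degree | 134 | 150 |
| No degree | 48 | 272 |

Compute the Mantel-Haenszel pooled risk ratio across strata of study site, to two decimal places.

3.32

RR_MH = Σ(aᵢ·n₀ᵢ/nᵢ) / Σ(cᵢ·n₁ᵢ/nᵢ), with n₁ᵢ = aᵢ+bᵢ (exposed), n₀ᵢ = cᵢ+dᵢ (unexposed), nᵢ = n₁ᵢ+n₀ᵢ.
Stratum 1 (Site A): n₁ = 161, n₀ = 390, n = 551; a·n₀/n = 83·390/551 = 58.7477; c·n₁/n = 53·161/551 = 15.4864
Stratum 2 (Site B): n₁ = 158, n₀ = 119, n = 277; a·n₀/n = 10·119/277 = 4.2960; c·n₁/n = 4·158/277 = 2.2816
Stratum 3 (Site C): n₁ = 284, n₀ = 320, n = 604; a·n₀/n = 134·320/604 = 70.9934; c·n₁/n = 48·284/604 = 22.5695
RR_MH = (58.7477 + 4.2960 + 70.9934) / (15.4864 + 2.2816 + 22.5695) = 134.0371 / 40.3375 = 3.32289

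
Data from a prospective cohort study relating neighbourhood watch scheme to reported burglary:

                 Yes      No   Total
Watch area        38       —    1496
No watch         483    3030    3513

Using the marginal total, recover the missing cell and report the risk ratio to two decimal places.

The missing cell is in the exposed row: 1496 − 38 = 1458.
So a = 38, b = 1458, c = 483, d = 3030.
RR = [a/(a+b)] / [c/(c+d)] = (38/1496) / (483/3513) = 0.02540/0.13749 = 0.18475

0.18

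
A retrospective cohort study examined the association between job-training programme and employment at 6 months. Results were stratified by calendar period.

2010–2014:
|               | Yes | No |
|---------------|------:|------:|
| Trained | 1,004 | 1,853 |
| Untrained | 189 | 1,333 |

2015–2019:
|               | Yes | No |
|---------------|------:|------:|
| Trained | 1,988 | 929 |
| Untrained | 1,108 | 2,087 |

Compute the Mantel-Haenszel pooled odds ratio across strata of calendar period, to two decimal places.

3.96

OR_MH = Σ(aᵢdᵢ/nᵢ) / Σ(bᵢcᵢ/nᵢ), where nᵢ is the stratum total.
Stratum 1 (2010–2014): n = 4379; a·d/n = 1004·1333/4379 = 305.6250; b·c/n = 1853·189/4379 = 79.9765
Stratum 2 (2015–2019): n = 6112; a·d/n = 1988·2087/6112 = 678.8213; b·c/n = 929·1108/6112 = 168.4116
OR_MH = (305.6250 + 678.8213) / (79.9765 + 168.4116) = 984.4464 / 248.3881 = 3.96334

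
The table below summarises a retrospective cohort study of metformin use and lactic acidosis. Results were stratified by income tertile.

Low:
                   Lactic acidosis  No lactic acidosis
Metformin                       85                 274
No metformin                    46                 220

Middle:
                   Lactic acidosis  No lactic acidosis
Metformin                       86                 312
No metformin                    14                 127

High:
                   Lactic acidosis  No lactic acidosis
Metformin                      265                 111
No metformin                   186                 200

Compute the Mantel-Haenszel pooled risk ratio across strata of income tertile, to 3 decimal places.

RR_MH = Σ(aᵢ·n₀ᵢ/nᵢ) / Σ(cᵢ·n₁ᵢ/nᵢ), with n₁ᵢ = aᵢ+bᵢ (exposed), n₀ᵢ = cᵢ+dᵢ (unexposed), nᵢ = n₁ᵢ+n₀ᵢ.
Stratum 1 (Low): n₁ = 359, n₀ = 266, n = 625; a·n₀/n = 85·266/625 = 36.1760; c·n₁/n = 46·359/625 = 26.4224
Stratum 2 (Middle): n₁ = 398, n₀ = 141, n = 539; a·n₀/n = 86·141/539 = 22.4972; c·n₁/n = 14·398/539 = 10.3377
Stratum 3 (High): n₁ = 376, n₀ = 386, n = 762; a·n₀/n = 265·386/762 = 134.2388; c·n₁/n = 186·376/762 = 91.7795
RR_MH = (36.1760 + 22.4972 + 134.2388) / (26.4224 + 10.3377 + 91.7795) = 192.9121 / 128.5396 = 1.50080

1.501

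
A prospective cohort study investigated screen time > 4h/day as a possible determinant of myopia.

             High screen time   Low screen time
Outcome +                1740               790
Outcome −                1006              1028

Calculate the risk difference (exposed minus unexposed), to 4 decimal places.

0.1991

Reading the table with exposure as columns: a = 1740 (High screen time, case), b = 1006 (High screen time, non-case), c = 790 (Low screen time, case), d = 1028.
Risk in exposed = 1740/2746 = 0.633649; risk in unexposed = 790/1818 = 0.434543.
Risk difference = 0.633649 − 0.434543 = 0.199105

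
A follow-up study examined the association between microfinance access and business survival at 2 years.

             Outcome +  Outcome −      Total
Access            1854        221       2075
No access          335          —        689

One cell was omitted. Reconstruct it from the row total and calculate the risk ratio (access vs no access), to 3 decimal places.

The missing cell is in the unexposed row: 689 − 335 = 354.
So a = 1854, b = 221, c = 335, d = 354.
RR = [a/(a+b)] / [c/(c+d)] = (1854/2075) / (335/689) = 0.89349/0.48621 = 1.83766

1.838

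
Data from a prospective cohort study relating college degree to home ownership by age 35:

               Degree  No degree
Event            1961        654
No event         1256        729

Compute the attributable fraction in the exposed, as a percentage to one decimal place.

Reading the table with exposure as columns: a = 1961 (Degree, case), b = 1256 (Degree, non-case), c = 654 (No degree, case), d = 729.
Risk in exposed = 1961/3217 = 0.60957; risk in unexposed = 654/1383 = 0.47289.
RR = 0.60957/0.47289 = 1.28905
AR% = (RR − 1)/RR × 100 = (1.28905 − 1)/1.28905 × 100 = 22.4237%

22.4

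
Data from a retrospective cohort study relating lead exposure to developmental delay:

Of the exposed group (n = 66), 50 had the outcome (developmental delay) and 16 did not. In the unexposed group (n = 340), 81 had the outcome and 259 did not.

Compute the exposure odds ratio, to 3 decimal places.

From the description: a = 50, b = 16, c = 81, d = 259.
OR = (a·d)/(b·c) = (50 × 259) / (16 × 81) = 12950 / 1296 = 9.99228
The odds of developmental delay are about 9.99 times as high in the exposed group.

9.992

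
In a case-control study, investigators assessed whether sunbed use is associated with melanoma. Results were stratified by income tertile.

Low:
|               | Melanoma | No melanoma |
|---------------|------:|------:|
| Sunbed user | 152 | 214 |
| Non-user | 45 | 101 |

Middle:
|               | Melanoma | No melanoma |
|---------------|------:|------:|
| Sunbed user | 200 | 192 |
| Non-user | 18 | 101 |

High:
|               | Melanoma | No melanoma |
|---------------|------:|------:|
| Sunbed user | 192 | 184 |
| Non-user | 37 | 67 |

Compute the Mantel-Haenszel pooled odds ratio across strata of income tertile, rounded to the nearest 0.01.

2.42

OR_MH = Σ(aᵢdᵢ/nᵢ) / Σ(bᵢcᵢ/nᵢ), where nᵢ is the stratum total.
Stratum 1 (Low): n = 512; a·d/n = 152·101/512 = 29.9844; b·c/n = 214·45/512 = 18.8086
Stratum 2 (Middle): n = 511; a·d/n = 200·101/511 = 39.5303; b·c/n = 192·18/511 = 6.7632
Stratum 3 (High): n = 480; a·d/n = 192·67/480 = 26.8000; b·c/n = 184·37/480 = 14.1833
OR_MH = (29.9844 + 39.5303 + 26.8000) / (18.8086 + 6.7632 + 14.1833) = 96.3147 / 39.7551 = 2.42270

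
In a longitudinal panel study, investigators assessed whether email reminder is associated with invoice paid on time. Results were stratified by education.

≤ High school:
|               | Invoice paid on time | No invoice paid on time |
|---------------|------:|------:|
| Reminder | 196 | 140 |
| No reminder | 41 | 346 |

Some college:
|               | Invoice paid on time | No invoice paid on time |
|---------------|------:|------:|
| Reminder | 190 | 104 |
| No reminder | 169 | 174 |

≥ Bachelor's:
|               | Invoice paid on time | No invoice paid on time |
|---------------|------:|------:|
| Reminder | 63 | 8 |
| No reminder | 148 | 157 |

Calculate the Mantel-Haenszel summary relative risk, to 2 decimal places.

RR_MH = Σ(aᵢ·n₀ᵢ/nᵢ) / Σ(cᵢ·n₁ᵢ/nᵢ), with n₁ᵢ = aᵢ+bᵢ (exposed), n₀ᵢ = cᵢ+dᵢ (unexposed), nᵢ = n₁ᵢ+n₀ᵢ.
Stratum 1 (≤ High school): n₁ = 336, n₀ = 387, n = 723; a·n₀/n = 196·387/723 = 104.9129; c·n₁/n = 41·336/723 = 19.0539
Stratum 2 (Some college): n₁ = 294, n₀ = 343, n = 637; a·n₀/n = 190·343/637 = 102.3077; c·n₁/n = 169·294/637 = 78.0000
Stratum 3 (≥ Bachelor's): n₁ = 71, n₀ = 305, n = 376; a·n₀/n = 63·305/376 = 51.1037; c·n₁/n = 148·71/376 = 27.9468
RR_MH = (104.9129 + 102.3077 + 51.1037) / (19.0539 + 78.0000 + 27.9468) = 258.3243 / 125.0008 = 2.06658

2.07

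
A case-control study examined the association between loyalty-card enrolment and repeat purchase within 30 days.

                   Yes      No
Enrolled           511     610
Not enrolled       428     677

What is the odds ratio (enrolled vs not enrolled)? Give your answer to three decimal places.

Cells: a = 511, b = 610, c = 428, d = 677.
OR = (a·d)/(b·c) = (511 × 677) / (610 × 428) = 345947 / 261080 = 1.32506
The odds of repeat purchase within 30 days are about 1.33 times as high in the enrolled group.

1.325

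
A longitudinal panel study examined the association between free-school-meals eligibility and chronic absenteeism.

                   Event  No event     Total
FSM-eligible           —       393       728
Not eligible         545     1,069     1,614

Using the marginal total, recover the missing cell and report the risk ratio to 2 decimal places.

1.36

The missing cell is in the exposed row: 728 − 393 = 335.
So a = 335, b = 393, c = 545, d = 1069.
RR = [a/(a+b)] / [c/(c+d)] = (335/728) / (545/1614) = 0.46016/0.33767 = 1.36276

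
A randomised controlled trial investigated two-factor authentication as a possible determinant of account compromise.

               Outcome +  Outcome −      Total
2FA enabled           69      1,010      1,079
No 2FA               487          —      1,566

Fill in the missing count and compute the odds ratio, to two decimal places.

0.15

The missing cell is in the unexposed row: 1566 − 487 = 1079.
So a = 69, b = 1010, c = 487, d = 1079.
OR = (a·d)/(b·c) = (69 × 1079) / (1010 × 487) = 74451 / 491870 = 0.15136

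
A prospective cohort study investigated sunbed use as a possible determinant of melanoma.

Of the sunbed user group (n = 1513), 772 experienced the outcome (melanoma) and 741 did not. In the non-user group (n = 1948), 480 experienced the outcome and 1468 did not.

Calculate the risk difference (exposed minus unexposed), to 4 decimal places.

0.2638

From the description: a = 772, b = 741, c = 480, d = 1468.
Risk in exposed = 772/1513 = 0.510245; risk in unexposed = 480/1948 = 0.246407.
Risk difference = 0.510245 − 0.246407 = 0.263838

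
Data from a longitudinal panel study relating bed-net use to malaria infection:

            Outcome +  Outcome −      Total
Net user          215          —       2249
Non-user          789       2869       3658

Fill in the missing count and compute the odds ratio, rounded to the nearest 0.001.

The missing cell is in the exposed row: 2249 − 215 = 2034.
So a = 215, b = 2034, c = 789, d = 2869.
OR = (a·d)/(b·c) = (215 × 2869) / (2034 × 789) = 616835 / 1604826 = 0.38436

0.384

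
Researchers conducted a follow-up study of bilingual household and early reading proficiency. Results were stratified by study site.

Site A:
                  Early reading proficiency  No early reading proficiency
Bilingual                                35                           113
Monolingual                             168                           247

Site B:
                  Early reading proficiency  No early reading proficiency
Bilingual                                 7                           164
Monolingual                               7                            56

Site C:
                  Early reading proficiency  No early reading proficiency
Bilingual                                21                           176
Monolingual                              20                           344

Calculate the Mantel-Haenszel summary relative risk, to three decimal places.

0.734

RR_MH = Σ(aᵢ·n₀ᵢ/nᵢ) / Σ(cᵢ·n₁ᵢ/nᵢ), with n₁ᵢ = aᵢ+bᵢ (exposed), n₀ᵢ = cᵢ+dᵢ (unexposed), nᵢ = n₁ᵢ+n₀ᵢ.
Stratum 1 (Site A): n₁ = 148, n₀ = 415, n = 563; a·n₀/n = 35·415/563 = 25.7993; c·n₁/n = 168·148/563 = 44.1634
Stratum 2 (Site B): n₁ = 171, n₀ = 63, n = 234; a·n₀/n = 7·63/234 = 1.8846; c·n₁/n = 7·171/234 = 5.1154
Stratum 3 (Site C): n₁ = 197, n₀ = 364, n = 561; a·n₀/n = 21·364/561 = 13.6257; c·n₁/n = 20·197/561 = 7.0232
RR_MH = (25.7993 + 1.8846 + 13.6257) / (44.1634 + 5.1154 + 7.0232) = 41.3096 / 56.3020 = 0.73371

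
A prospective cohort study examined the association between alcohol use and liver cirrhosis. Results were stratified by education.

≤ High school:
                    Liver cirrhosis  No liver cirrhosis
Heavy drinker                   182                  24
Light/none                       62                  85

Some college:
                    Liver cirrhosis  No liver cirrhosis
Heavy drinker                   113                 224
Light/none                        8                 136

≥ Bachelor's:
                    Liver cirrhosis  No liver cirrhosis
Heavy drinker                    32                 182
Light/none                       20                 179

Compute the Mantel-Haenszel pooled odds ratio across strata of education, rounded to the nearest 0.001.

OR_MH = Σ(aᵢdᵢ/nᵢ) / Σ(bᵢcᵢ/nᵢ), where nᵢ is the stratum total.
Stratum 1 (≤ High school): n = 353; a·d/n = 182·85/353 = 43.8244; b·c/n = 24·62/353 = 4.2153
Stratum 2 (Some college): n = 481; a·d/n = 113·136/481 = 31.9501; b·c/n = 224·8/481 = 3.7256
Stratum 3 (≥ Bachelor's): n = 413; a·d/n = 32·179/413 = 13.8692; b·c/n = 182·20/413 = 8.8136
OR_MH = (43.8244 + 31.9501 + 13.8692) / (4.2153 + 3.7256 + 8.8136) = 89.6437 / 16.7544 = 5.35045

5.350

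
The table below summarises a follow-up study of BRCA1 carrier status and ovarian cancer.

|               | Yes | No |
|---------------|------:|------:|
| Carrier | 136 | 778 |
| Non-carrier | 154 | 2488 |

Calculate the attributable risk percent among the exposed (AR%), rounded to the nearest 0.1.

Cells: a = 136, b = 778, c = 154, d = 2488.
Risk in exposed = 136/914 = 0.14880; risk in unexposed = 154/2642 = 0.05829.
RR = 0.14880/0.05829 = 2.55273
AR% = (RR − 1)/RR × 100 = (2.55273 − 1)/2.55273 × 100 = 60.8262%

60.8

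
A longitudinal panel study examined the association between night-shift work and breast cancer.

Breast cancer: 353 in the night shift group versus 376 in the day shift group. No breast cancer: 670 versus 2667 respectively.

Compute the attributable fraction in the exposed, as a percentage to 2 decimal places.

64.19

From the description: a = 353, b = 670, c = 376, d = 2667.
Risk in exposed = 353/1023 = 0.34506; risk in unexposed = 376/3043 = 0.12356.
RR = 0.34506/0.12356 = 2.79263
AR% = (RR − 1)/RR × 100 = (2.79263 − 1)/2.79263 × 100 = 64.1914%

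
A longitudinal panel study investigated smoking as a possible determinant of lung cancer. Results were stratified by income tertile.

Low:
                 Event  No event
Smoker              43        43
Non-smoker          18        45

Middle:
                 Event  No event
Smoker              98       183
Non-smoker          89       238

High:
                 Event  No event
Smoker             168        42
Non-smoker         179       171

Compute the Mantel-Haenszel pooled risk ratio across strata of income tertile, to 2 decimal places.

1.48

RR_MH = Σ(aᵢ·n₀ᵢ/nᵢ) / Σ(cᵢ·n₁ᵢ/nᵢ), with n₁ᵢ = aᵢ+bᵢ (exposed), n₀ᵢ = cᵢ+dᵢ (unexposed), nᵢ = n₁ᵢ+n₀ᵢ.
Stratum 1 (Low): n₁ = 86, n₀ = 63, n = 149; a·n₀/n = 43·63/149 = 18.1812; c·n₁/n = 18·86/149 = 10.3893
Stratum 2 (Middle): n₁ = 281, n₀ = 327, n = 608; a·n₀/n = 98·327/608 = 52.7072; c·n₁/n = 89·281/608 = 41.1332
Stratum 3 (High): n₁ = 210, n₀ = 350, n = 560; a·n₀/n = 168·350/560 = 105.0000; c·n₁/n = 179·210/560 = 67.1250
RR_MH = (18.1812 + 52.7072 + 105.0000) / (10.3893 + 41.1332 + 67.1250) = 175.8884 / 118.6475 = 1.48245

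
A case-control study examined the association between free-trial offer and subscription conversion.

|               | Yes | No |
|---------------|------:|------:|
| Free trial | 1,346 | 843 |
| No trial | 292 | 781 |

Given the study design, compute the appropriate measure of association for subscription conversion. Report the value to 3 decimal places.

4.271

Cells: a = 1346, b = 843, c = 292, d = 781.
This is a case-control study: participants were sampled on outcome status, so risks in the source population cannot be estimated directly — relative risk is not valid here. The odds ratio is the appropriate measure.
OR = (a·d)/(b·c) = (1346 × 781) / (843 × 292) = 1051226 / 246156 = 4.27057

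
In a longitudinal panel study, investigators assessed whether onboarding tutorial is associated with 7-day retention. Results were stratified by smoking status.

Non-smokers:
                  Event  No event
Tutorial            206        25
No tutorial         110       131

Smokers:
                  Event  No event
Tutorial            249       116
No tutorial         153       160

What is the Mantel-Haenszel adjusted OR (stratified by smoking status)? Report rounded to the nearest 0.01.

3.62

OR_MH = Σ(aᵢdᵢ/nᵢ) / Σ(bᵢcᵢ/nᵢ), where nᵢ is the stratum total.
Stratum 1 (Non-smokers): n = 472; a·d/n = 206·131/472 = 57.1737; b·c/n = 25·110/472 = 5.8263
Stratum 2 (Smokers): n = 678; a·d/n = 249·160/678 = 58.7611; b·c/n = 116·153/678 = 26.1770
OR_MH = (57.1737 + 58.7611) / (5.8263 + 26.1770) = 115.9348 / 32.0033 = 3.62259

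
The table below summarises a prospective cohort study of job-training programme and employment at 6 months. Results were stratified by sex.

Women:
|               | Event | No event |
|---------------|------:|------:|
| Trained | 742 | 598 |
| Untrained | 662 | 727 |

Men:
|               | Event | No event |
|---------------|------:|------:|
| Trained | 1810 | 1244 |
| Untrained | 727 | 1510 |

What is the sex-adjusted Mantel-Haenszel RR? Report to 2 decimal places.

RR_MH = Σ(aᵢ·n₀ᵢ/nᵢ) / Σ(cᵢ·n₁ᵢ/nᵢ), with n₁ᵢ = aᵢ+bᵢ (exposed), n₀ᵢ = cᵢ+dᵢ (unexposed), nᵢ = n₁ᵢ+n₀ᵢ.
Stratum 1 (Women): n₁ = 1340, n₀ = 1389, n = 2729; a·n₀/n = 742·1389/2729 = 377.6614; c·n₁/n = 662·1340/2729 = 325.0568
Stratum 2 (Men): n₁ = 3054, n₀ = 2237, n = 5291; a·n₀/n = 1810·2237/5291 = 765.2561; c·n₁/n = 727·3054/5291 = 419.6292
RR_MH = (377.6614 + 765.2561) / (325.0568 + 419.6292) = 1142.9175 / 744.6860 = 1.53476

1.53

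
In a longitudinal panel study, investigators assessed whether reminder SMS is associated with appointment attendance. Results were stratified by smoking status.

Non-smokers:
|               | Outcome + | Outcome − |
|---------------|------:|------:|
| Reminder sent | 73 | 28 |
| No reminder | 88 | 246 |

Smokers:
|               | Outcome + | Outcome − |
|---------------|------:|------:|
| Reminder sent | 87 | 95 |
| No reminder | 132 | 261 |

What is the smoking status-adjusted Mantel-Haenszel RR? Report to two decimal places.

1.86

RR_MH = Σ(aᵢ·n₀ᵢ/nᵢ) / Σ(cᵢ·n₁ᵢ/nᵢ), with n₁ᵢ = aᵢ+bᵢ (exposed), n₀ᵢ = cᵢ+dᵢ (unexposed), nᵢ = n₁ᵢ+n₀ᵢ.
Stratum 1 (Non-smokers): n₁ = 101, n₀ = 334, n = 435; a·n₀/n = 73·334/435 = 56.0506; c·n₁/n = 88·101/435 = 20.4322
Stratum 2 (Smokers): n₁ = 182, n₀ = 393, n = 575; a·n₀/n = 87·393/575 = 59.4626; c·n₁/n = 132·182/575 = 41.7809
RR_MH = (56.0506 + 59.4626) / (20.4322 + 41.7809) = 115.5132 / 62.2131 = 1.85674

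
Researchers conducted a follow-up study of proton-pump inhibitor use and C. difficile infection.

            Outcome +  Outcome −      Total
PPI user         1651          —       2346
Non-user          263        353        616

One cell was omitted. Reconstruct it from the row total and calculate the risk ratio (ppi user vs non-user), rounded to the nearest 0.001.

1.648

The missing cell is in the exposed row: 2346 − 1651 = 695.
So a = 1651, b = 695, c = 263, d = 353.
RR = [a/(a+b)] / [c/(c+d)] = (1651/2346) / (263/616) = 0.70375/0.42695 = 1.64833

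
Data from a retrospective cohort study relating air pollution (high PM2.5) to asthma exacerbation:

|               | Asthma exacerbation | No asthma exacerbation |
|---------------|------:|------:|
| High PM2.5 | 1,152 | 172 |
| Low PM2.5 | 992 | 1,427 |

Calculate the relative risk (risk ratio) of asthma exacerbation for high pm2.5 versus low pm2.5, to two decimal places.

Cells: a = 1152, b = 172, c = 992, d = 1427.
Risk in exposed = 1152/1324 = 0.87009; risk in unexposed = 992/2419 = 0.41009.
RR = 0.87009 / 0.41009 = 2.12172
The risk among the exposed is 2.12 times that among the unexposed.

2.12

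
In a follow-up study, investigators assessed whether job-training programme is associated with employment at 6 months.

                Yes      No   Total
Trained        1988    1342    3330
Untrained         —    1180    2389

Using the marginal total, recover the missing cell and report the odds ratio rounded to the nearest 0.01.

1.45

The missing cell is in the unexposed row: 2389 − 1180 = 1209.
So a = 1988, b = 1342, c = 1209, d = 1180.
OR = (a·d)/(b·c) = (1988 × 1180) / (1342 × 1209) = 2345840 / 1622478 = 1.44584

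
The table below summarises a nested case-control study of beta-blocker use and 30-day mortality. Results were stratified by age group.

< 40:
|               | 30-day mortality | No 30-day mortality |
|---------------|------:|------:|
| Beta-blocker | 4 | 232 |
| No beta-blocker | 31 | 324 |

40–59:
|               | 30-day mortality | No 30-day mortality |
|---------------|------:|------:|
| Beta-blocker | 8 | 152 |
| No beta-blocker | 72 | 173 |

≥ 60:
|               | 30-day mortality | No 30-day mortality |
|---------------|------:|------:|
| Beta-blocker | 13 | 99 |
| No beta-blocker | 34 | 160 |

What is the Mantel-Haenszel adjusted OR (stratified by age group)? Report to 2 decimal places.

0.25

OR_MH = Σ(aᵢdᵢ/nᵢ) / Σ(bᵢcᵢ/nᵢ), where nᵢ is the stratum total.
Stratum 1 (< 40): n = 591; a·d/n = 4·324/591 = 2.1929; b·c/n = 232·31/591 = 12.1692
Stratum 2 (40–59): n = 405; a·d/n = 8·173/405 = 3.4173; b·c/n = 152·72/405 = 27.0222
Stratum 3 (≥ 60): n = 306; a·d/n = 13·160/306 = 6.7974; b·c/n = 99·34/306 = 11.0000
OR_MH = (2.1929 + 3.4173 + 6.7974) / (12.1692 + 27.0222 + 11.0000) = 12.4076 / 50.1914 = 0.24720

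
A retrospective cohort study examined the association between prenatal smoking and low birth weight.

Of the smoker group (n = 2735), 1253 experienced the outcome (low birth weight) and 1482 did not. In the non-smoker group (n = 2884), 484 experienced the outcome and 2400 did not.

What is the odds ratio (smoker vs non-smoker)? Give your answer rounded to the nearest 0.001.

From the description: a = 1253, b = 1482, c = 484, d = 2400.
OR = (a·d)/(b·c) = (1253 × 2400) / (1482 × 484) = 3007200 / 717288 = 4.19246
The odds of low birth weight are about 4.19 times as high in the smoker group.

4.192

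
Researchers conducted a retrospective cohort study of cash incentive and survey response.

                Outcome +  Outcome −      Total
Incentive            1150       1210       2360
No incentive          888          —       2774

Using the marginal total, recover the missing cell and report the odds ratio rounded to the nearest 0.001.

The missing cell is in the unexposed row: 2774 − 888 = 1886.
So a = 1150, b = 1210, c = 888, d = 1886.
OR = (a·d)/(b·c) = (1150 × 1886) / (1210 × 888) = 2168900 / 1074480 = 2.01856

2.019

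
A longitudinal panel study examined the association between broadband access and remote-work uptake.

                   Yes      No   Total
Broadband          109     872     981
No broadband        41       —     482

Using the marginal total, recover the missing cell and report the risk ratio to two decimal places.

The missing cell is in the unexposed row: 482 − 41 = 441.
So a = 109, b = 872, c = 41, d = 441.
RR = [a/(a+b)] / [c/(c+d)] = (109/981) / (41/482) = 0.11111/0.08506 = 1.30623

1.31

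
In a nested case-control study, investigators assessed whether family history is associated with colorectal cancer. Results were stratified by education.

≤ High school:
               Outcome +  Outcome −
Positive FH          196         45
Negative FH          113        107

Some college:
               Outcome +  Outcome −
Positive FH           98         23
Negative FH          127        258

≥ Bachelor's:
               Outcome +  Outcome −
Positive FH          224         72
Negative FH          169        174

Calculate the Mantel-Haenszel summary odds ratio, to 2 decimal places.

4.36

OR_MH = Σ(aᵢdᵢ/nᵢ) / Σ(bᵢcᵢ/nᵢ), where nᵢ is the stratum total.
Stratum 1 (≤ High school): n = 461; a·d/n = 196·107/461 = 45.4924; b·c/n = 45·113/461 = 11.0304
Stratum 2 (Some college): n = 506; a·d/n = 98·258/506 = 49.9684; b·c/n = 23·127/506 = 5.7727
Stratum 3 (≥ Bachelor's): n = 639; a·d/n = 224·174/639 = 60.9953; b·c/n = 72·169/639 = 19.0423
OR_MH = (45.4924 + 49.9684 + 60.9953) / (11.0304 + 5.7727 + 19.0423) = 156.4561 / 35.8453 = 4.36475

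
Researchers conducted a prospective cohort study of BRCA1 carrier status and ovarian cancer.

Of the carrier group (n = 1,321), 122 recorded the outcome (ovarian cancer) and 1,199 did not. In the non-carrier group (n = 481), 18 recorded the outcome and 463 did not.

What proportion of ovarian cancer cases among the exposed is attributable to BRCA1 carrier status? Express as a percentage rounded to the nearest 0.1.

59.5

From the description: a = 122, b = 1199, c = 18, d = 463.
Risk in exposed = 122/1321 = 0.09235; risk in unexposed = 18/481 = 0.03742.
RR = 0.09235/0.03742 = 2.46791
AR% = (RR − 1)/RR × 100 = (2.46791 − 1)/2.46791 × 100 = 59.4799%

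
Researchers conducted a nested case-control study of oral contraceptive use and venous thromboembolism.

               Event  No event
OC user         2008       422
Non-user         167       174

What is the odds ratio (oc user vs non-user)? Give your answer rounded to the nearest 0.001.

Cells: a = 2008, b = 422, c = 167, d = 174.
OR = (a·d)/(b·c) = (2008 × 174) / (422 × 167) = 349392 / 70474 = 4.95774
The odds of venous thromboembolism are about 4.96 times as high in the oc user group.

4.958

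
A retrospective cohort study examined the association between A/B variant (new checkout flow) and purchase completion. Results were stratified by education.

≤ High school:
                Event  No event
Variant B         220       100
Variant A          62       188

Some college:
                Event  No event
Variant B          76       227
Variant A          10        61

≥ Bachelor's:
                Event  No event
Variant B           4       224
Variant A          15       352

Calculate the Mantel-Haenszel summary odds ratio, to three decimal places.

OR_MH = Σ(aᵢdᵢ/nᵢ) / Σ(bᵢcᵢ/nᵢ), where nᵢ is the stratum total.
Stratum 1 (≤ High school): n = 570; a·d/n = 220·188/570 = 72.5614; b·c/n = 100·62/570 = 10.8772
Stratum 2 (Some college): n = 374; a·d/n = 76·61/374 = 12.3957; b·c/n = 227·10/374 = 6.0695
Stratum 3 (≥ Bachelor's): n = 595; a·d/n = 4·352/595 = 2.3664; b·c/n = 224·15/595 = 5.6471
OR_MH = (72.5614 + 12.3957 + 2.3664) / (10.8772 + 6.0695 + 5.6471) = 87.3235 / 22.5938 = 3.86494

3.865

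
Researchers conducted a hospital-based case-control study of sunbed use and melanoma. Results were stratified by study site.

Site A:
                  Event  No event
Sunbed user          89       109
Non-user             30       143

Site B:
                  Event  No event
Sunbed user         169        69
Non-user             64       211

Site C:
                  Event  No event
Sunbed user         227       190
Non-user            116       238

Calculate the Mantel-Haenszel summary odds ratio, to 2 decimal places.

OR_MH = Σ(aᵢdᵢ/nᵢ) / Σ(bᵢcᵢ/nᵢ), where nᵢ is the stratum total.
Stratum 1 (Site A): n = 371; a·d/n = 89·143/371 = 34.3046; b·c/n = 109·30/371 = 8.8140
Stratum 2 (Site B): n = 513; a·d/n = 169·211/513 = 69.5107; b·c/n = 69·64/513 = 8.6082
Stratum 3 (Site C): n = 771; a·d/n = 227·238/771 = 70.0726; b·c/n = 190·116/771 = 28.5863
OR_MH = (34.3046 + 69.5107 + 70.0726) / (8.8140 + 8.6082 + 28.5863) = 173.8879 / 46.0085 = 3.77948

3.78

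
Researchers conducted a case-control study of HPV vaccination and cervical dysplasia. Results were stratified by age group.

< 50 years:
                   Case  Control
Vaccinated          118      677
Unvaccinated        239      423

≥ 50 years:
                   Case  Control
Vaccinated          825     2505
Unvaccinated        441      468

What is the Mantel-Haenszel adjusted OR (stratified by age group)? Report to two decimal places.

OR_MH = Σ(aᵢdᵢ/nᵢ) / Σ(bᵢcᵢ/nᵢ), where nᵢ is the stratum total.
Stratum 1 (< 50 years): n = 1457; a·d/n = 118·423/1457 = 34.2581; b·c/n = 677·239/1457 = 111.0522
Stratum 2 (≥ 50 years): n = 4239; a·d/n = 825·468/4239 = 91.0828; b·c/n = 2505·441/4239 = 260.6051
OR_MH = (34.2581 + 91.0828) / (111.0522 + 260.6051) = 125.3409 / 371.6573 = 0.33725

0.34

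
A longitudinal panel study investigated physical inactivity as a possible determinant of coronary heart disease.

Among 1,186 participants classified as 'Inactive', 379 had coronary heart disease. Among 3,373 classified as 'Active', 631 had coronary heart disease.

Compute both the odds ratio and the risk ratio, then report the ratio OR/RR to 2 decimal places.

1.19

From the description: a = 379, b = 807, c = 631, d = 2742.
OR = (379·2742)/(807·631) = 1039218/509217 = 2.04082
Risk in exposed = 379/1186 = 0.31956; risk in unexposed = 631/3373 = 0.18707; RR = 1.70821
OR/RR = 2.04082 / 1.70821 = 1.19471
The outcome is not rare, so the OR lies further from 1 than the RR.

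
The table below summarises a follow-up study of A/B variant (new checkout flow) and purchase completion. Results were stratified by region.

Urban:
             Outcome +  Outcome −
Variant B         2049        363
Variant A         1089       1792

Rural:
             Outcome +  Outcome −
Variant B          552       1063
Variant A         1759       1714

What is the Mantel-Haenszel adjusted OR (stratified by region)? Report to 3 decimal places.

1.989

OR_MH = Σ(aᵢdᵢ/nᵢ) / Σ(bᵢcᵢ/nᵢ), where nᵢ is the stratum total.
Stratum 1 (Urban): n = 5293; a·d/n = 2049·1792/5293 = 693.7102; b·c/n = 363·1089/5293 = 74.6849
Stratum 2 (Rural): n = 5088; a·d/n = 552·1714/5088 = 185.9528; b·c/n = 1063·1759/5088 = 367.4955
OR_MH = (693.7102 + 185.9528) / (74.6849 + 367.4955) = 879.6630 / 442.1803 = 1.98938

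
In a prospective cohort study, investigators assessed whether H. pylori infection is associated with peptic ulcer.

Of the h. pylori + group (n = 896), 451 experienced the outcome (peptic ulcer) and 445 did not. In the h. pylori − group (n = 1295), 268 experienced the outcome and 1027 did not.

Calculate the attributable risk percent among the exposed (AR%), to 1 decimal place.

From the description: a = 451, b = 445, c = 268, d = 1027.
Risk in exposed = 451/896 = 0.50335; risk in unexposed = 268/1295 = 0.20695.
RR = 0.50335/0.20695 = 2.43222
AR% = (RR − 1)/RR × 100 = (2.43222 − 1)/2.43222 × 100 = 58.8854%

58.9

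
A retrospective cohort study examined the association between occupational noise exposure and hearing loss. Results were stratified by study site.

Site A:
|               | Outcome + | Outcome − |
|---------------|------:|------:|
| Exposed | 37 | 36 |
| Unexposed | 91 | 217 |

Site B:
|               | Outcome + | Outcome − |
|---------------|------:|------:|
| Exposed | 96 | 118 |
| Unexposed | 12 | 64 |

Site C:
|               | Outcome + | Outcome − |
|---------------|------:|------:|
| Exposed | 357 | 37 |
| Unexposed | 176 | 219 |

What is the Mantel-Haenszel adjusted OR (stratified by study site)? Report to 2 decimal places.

OR_MH = Σ(aᵢdᵢ/nᵢ) / Σ(bᵢcᵢ/nᵢ), where nᵢ is the stratum total.
Stratum 1 (Site A): n = 381; a·d/n = 37·217/381 = 21.0735; b·c/n = 36·91/381 = 8.5984
Stratum 2 (Site B): n = 290; a·d/n = 96·64/290 = 21.1862; b·c/n = 118·12/290 = 4.8828
Stratum 3 (Site C): n = 789; a·d/n = 357·219/789 = 99.0913; b·c/n = 37·176/789 = 8.2535
OR_MH = (21.0735 + 21.1862 + 99.0913) / (8.5984 + 4.8828 + 8.2535) = 141.3510 / 21.7347 = 6.50348

6.50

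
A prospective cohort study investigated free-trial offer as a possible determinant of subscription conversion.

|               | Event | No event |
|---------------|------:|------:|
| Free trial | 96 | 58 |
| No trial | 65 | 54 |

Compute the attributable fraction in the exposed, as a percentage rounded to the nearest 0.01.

Cells: a = 96, b = 58, c = 65, d = 54.
Risk in exposed = 96/154 = 0.62338; risk in unexposed = 65/119 = 0.54622.
RR = 0.62338/0.54622 = 1.14126
AR% = (RR − 1)/RR × 100 = (1.14126 − 1)/1.14126 × 100 = 12.3775%

12.38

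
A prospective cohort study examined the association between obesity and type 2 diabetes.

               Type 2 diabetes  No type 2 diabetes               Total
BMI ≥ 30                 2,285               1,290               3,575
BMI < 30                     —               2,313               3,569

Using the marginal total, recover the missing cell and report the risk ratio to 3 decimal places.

The missing cell is in the unexposed row: 3569 − 2313 = 1256.
So a = 2285, b = 1290, c = 1256, d = 2313.
RR = [a/(a+b)] / [c/(c+d)] = (2285/3575) / (1256/3569) = 0.63916/0.35192 = 1.81621

1.816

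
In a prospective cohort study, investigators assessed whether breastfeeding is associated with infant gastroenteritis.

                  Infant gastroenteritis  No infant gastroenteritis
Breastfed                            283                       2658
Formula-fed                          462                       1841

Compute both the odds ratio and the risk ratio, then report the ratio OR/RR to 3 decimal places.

0.885

Cells: a = 283, b = 2658, c = 462, d = 1841.
OR = (283·1841)/(2658·462) = 521003/1227996 = 0.42427
Risk in exposed = 283/2941 = 0.09623; risk in unexposed = 462/2303 = 0.20061; RR = 0.47967
OR/RR = 0.42427 / 0.47967 = 0.88450
The outcome is not rare, so the OR lies further from 1 than the RR.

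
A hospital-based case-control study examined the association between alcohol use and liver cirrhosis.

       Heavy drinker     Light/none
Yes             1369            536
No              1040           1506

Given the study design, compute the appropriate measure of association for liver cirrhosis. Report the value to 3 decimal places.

Reading the table with exposure as columns: a = 1369 (Heavy drinker, case), b = 1040 (Heavy drinker, non-case), c = 536 (Light/none, case), d = 1506.
This is a hospital-based case-control study: participants were sampled on outcome status, so risks in the source population cannot be estimated directly — relative risk is not valid here. The odds ratio is the appropriate measure.
OR = (a·d)/(b·c) = (1369 × 1506) / (1040 × 536) = 2061714 / 557440 = 3.69854

3.699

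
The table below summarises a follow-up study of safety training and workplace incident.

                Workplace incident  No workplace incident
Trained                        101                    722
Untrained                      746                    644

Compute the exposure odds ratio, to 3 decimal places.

0.121

Cells: a = 101, b = 722, c = 746, d = 644.
OR = (a·d)/(b·c) = (101 × 644) / (722 × 746) = 65044 / 538612 = 0.12076
Exposure is associated with lower odds of workplace incident (OR = 0.12 < 1).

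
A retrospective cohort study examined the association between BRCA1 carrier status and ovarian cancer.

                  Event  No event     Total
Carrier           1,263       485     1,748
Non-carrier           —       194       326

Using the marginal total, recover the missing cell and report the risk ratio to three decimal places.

The missing cell is in the unexposed row: 326 − 194 = 132.
So a = 1263, b = 485, c = 132, d = 194.
RR = [a/(a+b)] / [c/(c+d)] = (1263/1748) / (132/326) = 0.72254/0.40491 = 1.78445

1.784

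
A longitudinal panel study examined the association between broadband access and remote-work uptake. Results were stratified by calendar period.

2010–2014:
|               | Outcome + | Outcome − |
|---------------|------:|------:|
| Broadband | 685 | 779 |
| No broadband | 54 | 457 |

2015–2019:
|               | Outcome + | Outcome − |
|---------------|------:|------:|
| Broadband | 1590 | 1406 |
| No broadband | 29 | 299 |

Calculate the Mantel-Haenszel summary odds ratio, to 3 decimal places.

OR_MH = Σ(aᵢdᵢ/nᵢ) / Σ(bᵢcᵢ/nᵢ), where nᵢ is the stratum total.
Stratum 1 (2010–2014): n = 1975; a·d/n = 685·457/1975 = 158.5038; b·c/n = 779·54/1975 = 21.2992
Stratum 2 (2015–2019): n = 3324; a·d/n = 1590·299/3324 = 143.0235; b·c/n = 1406·29/3324 = 12.2665
OR_MH = (158.5038 + 143.0235) / (21.2992 + 12.2665) = 301.5273 / 33.5658 = 8.98317

8.983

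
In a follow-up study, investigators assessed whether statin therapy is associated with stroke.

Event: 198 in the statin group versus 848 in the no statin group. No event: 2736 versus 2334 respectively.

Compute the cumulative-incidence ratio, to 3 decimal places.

From the description: a = 198, b = 2736, c = 848, d = 2334.
Risk in exposed = 198/2934 = 0.06748; risk in unexposed = 848/3182 = 0.26650.
RR = 0.06748 / 0.26650 = 0.25323
The risk is 75% lower among the exposed than among the unexposed.

0.253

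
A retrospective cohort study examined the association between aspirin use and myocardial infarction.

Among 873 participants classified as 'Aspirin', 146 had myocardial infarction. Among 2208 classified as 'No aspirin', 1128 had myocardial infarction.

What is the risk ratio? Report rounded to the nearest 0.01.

0.33

From the description: a = 146, b = 727, c = 1128, d = 1080.
Risk in exposed = 146/873 = 0.16724; risk in unexposed = 1128/2208 = 0.51087.
RR = 0.16724 / 0.51087 = 0.32736
The risk is 67% lower among the exposed than among the unexposed.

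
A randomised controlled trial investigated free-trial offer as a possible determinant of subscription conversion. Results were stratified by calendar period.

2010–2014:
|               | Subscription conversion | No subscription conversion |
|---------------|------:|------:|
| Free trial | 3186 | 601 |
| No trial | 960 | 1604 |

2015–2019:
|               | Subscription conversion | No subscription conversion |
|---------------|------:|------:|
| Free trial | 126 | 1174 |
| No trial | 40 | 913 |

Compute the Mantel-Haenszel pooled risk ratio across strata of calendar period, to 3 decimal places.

2.249

RR_MH = Σ(aᵢ·n₀ᵢ/nᵢ) / Σ(cᵢ·n₁ᵢ/nᵢ), with n₁ᵢ = aᵢ+bᵢ (exposed), n₀ᵢ = cᵢ+dᵢ (unexposed), nᵢ = n₁ᵢ+n₀ᵢ.
Stratum 1 (2010–2014): n₁ = 3787, n₀ = 2564, n = 6351; a·n₀/n = 3186·2564/6351 = 1286.2390; c·n₁/n = 960·3787/6351 = 572.4327
Stratum 2 (2015–2019): n₁ = 1300, n₀ = 953, n = 2253; a·n₀/n = 126·953/2253 = 53.2969; c·n₁/n = 40·1300/2253 = 23.0803
RR_MH = (1286.2390 + 53.2969) / (572.4327 + 23.0803) = 1339.5360 / 595.5130 = 2.24938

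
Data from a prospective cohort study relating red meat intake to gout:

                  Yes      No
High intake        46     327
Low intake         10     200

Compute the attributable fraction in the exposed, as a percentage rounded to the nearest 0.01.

61.39

Cells: a = 46, b = 327, c = 10, d = 200.
Risk in exposed = 46/373 = 0.12332; risk in unexposed = 10/210 = 0.04762.
RR = 0.12332/0.04762 = 2.58981
AR% = (RR − 1)/RR × 100 = (2.58981 − 1)/2.58981 × 100 = 61.3872%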